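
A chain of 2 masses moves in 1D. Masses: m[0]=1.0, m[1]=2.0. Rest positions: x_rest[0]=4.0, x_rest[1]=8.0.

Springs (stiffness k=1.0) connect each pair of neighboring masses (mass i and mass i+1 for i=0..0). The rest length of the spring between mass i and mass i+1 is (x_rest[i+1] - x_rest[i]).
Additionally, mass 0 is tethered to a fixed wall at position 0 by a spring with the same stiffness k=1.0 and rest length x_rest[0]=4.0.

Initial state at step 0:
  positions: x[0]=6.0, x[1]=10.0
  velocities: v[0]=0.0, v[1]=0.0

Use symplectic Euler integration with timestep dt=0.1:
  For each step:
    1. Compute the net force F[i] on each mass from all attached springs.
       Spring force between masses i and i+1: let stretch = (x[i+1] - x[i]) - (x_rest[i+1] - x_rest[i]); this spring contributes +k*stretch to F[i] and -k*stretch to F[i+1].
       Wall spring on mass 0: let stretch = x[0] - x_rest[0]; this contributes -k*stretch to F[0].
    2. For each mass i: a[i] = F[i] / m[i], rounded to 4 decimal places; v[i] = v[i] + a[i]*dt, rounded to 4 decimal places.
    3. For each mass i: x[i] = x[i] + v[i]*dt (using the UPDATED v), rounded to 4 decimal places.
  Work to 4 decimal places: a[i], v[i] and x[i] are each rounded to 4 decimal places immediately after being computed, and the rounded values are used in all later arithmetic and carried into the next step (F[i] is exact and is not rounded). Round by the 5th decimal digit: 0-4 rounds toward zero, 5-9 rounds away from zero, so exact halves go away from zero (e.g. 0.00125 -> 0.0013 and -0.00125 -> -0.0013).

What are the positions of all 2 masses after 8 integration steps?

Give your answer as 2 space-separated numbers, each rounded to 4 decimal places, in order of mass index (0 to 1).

Answer: 5.3599 9.9801

Derivation:
Step 0: x=[6.0000 10.0000] v=[0.0000 0.0000]
Step 1: x=[5.9800 10.0000] v=[-0.2000 0.0000]
Step 2: x=[5.9404 9.9999] v=[-0.3960 -0.0010]
Step 3: x=[5.8820 9.9995] v=[-0.5841 -0.0040]
Step 4: x=[5.8059 9.9985] v=[-0.7606 -0.0099]
Step 5: x=[5.7137 9.9966] v=[-0.9219 -0.0195]
Step 6: x=[5.6072 9.9932] v=[-1.0650 -0.0337]
Step 7: x=[5.4885 9.9879] v=[-1.1871 -0.0530]
Step 8: x=[5.3599 9.9801] v=[-1.2860 -0.0780]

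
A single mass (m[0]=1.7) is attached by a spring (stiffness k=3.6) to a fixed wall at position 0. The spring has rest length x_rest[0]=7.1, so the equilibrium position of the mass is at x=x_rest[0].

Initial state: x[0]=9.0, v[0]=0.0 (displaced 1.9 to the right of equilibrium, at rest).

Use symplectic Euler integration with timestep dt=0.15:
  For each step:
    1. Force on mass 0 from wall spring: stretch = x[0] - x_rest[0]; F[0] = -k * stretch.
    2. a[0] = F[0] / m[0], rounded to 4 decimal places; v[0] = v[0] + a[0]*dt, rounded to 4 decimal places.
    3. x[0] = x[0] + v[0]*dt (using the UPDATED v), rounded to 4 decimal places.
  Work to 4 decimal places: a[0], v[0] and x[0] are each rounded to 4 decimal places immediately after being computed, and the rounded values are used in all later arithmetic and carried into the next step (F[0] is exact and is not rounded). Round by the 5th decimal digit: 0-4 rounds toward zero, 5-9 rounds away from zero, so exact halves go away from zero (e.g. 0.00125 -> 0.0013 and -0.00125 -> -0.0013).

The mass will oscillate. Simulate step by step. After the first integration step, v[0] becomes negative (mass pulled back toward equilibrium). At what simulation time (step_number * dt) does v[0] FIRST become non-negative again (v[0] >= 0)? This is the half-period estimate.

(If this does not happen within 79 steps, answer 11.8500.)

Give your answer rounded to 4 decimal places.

Step 0: x=[9.0000] v=[0.0000]
Step 1: x=[8.9095] v=[-0.6035]
Step 2: x=[8.7328] v=[-1.1783]
Step 3: x=[8.4783] v=[-1.6970]
Step 4: x=[8.1581] v=[-2.1348]
Step 5: x=[7.7875] v=[-2.4709]
Step 6: x=[7.3841] v=[-2.6893]
Step 7: x=[6.9672] v=[-2.7795]
Step 8: x=[6.5566] v=[-2.7373]
Step 9: x=[6.1719] v=[-2.5647]
Step 10: x=[5.8314] v=[-2.2699]
Step 11: x=[5.5514] v=[-1.8669]
Step 12: x=[5.3452] v=[-1.3750]
Step 13: x=[5.2226] v=[-0.8176]
Step 14: x=[5.1894] v=[-0.2212]
Step 15: x=[5.2473] v=[0.3857]
First v>=0 after going negative at step 15, time=2.2500

Answer: 2.2500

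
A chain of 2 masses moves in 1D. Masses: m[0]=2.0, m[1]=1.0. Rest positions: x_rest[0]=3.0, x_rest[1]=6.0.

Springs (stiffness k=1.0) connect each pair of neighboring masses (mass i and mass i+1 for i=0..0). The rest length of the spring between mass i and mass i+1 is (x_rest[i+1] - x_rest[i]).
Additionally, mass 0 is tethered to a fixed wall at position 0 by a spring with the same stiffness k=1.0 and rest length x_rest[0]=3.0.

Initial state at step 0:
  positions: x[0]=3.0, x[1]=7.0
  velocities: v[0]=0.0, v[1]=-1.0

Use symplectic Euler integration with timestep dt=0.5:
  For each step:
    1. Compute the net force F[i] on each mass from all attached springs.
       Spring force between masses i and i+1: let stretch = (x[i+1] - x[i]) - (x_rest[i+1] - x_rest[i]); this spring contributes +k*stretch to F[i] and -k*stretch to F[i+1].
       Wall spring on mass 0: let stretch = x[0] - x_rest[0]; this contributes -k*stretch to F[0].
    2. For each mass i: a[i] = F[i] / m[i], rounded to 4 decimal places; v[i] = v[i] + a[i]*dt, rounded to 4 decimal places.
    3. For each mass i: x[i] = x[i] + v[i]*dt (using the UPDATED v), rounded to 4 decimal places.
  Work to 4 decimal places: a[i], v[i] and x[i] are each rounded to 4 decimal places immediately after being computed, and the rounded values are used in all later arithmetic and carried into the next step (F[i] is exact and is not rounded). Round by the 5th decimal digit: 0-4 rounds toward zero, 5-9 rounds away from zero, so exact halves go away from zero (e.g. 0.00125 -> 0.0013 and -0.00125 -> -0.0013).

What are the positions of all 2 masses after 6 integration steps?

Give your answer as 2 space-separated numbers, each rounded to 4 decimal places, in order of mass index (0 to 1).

Step 0: x=[3.0000 7.0000] v=[0.0000 -1.0000]
Step 1: x=[3.1250 6.2500] v=[0.2500 -1.5000]
Step 2: x=[3.2500 5.4688] v=[0.2500 -1.5625]
Step 3: x=[3.2461 4.8829] v=[-0.0078 -1.1719]
Step 4: x=[3.0410 4.6378] v=[-0.4102 -0.4903]
Step 5: x=[2.6554 4.7435] v=[-0.7713 0.2113]
Step 6: x=[2.1988 5.0772] v=[-0.9132 0.6673]

Answer: 2.1988 5.0772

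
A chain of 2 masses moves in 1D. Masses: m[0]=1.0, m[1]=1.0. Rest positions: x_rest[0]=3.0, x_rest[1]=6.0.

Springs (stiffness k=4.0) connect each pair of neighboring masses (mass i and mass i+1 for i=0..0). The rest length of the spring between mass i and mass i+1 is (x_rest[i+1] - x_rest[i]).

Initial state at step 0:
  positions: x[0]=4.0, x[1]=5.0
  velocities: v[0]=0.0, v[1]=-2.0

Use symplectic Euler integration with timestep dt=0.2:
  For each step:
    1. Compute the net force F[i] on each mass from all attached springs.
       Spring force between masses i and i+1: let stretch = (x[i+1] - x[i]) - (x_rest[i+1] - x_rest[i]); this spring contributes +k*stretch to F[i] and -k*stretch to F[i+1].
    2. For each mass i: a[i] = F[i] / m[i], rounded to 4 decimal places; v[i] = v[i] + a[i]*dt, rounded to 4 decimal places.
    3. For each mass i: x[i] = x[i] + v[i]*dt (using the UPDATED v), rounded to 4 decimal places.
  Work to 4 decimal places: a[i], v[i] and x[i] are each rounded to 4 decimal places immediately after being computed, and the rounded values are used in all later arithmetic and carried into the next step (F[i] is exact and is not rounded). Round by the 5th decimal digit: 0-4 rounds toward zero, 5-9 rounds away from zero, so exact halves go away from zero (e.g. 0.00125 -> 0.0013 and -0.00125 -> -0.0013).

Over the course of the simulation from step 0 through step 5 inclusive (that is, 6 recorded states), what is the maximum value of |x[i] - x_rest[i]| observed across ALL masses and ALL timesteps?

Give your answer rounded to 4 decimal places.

Step 0: x=[4.0000 5.0000] v=[0.0000 -2.0000]
Step 1: x=[3.6800 4.9200] v=[-1.6000 -0.4000]
Step 2: x=[3.0784 5.1216] v=[-3.0080 1.0080]
Step 3: x=[2.3237 5.4763] v=[-3.7734 1.7734]
Step 4: x=[1.5934 5.8066] v=[-3.6513 1.6513]
Step 5: x=[1.0573 5.9427] v=[-2.6807 0.6807]
Max displacement = 1.9427

Answer: 1.9427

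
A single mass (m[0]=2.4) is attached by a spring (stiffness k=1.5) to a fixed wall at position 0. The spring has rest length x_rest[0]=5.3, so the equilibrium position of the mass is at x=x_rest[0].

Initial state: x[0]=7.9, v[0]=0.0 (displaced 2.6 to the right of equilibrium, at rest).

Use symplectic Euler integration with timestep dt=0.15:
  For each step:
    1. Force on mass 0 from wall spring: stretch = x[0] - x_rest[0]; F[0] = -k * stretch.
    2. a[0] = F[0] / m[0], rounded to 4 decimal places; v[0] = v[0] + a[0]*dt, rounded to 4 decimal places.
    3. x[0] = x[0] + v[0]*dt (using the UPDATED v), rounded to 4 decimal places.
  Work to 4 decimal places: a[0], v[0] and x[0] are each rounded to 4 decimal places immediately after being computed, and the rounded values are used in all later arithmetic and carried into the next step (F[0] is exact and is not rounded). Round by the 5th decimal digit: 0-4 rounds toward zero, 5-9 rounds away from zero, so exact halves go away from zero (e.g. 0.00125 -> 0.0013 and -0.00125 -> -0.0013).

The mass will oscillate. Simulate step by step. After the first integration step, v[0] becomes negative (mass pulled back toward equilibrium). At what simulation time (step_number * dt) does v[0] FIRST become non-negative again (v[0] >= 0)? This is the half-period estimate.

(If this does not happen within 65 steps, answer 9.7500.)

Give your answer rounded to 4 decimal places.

Step 0: x=[7.9000] v=[0.0000]
Step 1: x=[7.8634] v=[-0.2438]
Step 2: x=[7.7908] v=[-0.4841]
Step 3: x=[7.6832] v=[-0.7176]
Step 4: x=[7.5421] v=[-0.9410]
Step 5: x=[7.3694] v=[-1.1512]
Step 6: x=[7.1676] v=[-1.3452]
Step 7: x=[6.9396] v=[-1.5203]
Step 8: x=[6.6885] v=[-1.6740]
Step 9: x=[6.4179] v=[-1.8042]
Step 10: x=[6.1316] v=[-1.9090]
Step 11: x=[5.8336] v=[-1.9870]
Step 12: x=[5.5281] v=[-2.0370]
Step 13: x=[5.2193] v=[-2.0584]
Step 14: x=[4.9117] v=[-2.0508]
Step 15: x=[4.6095] v=[-2.0144]
Step 16: x=[4.3170] v=[-1.9497]
Step 17: x=[4.0384] v=[-1.8575]
Step 18: x=[3.7775] v=[-1.7392]
Step 19: x=[3.5380] v=[-1.5965]
Step 20: x=[3.3233] v=[-1.4313]
Step 21: x=[3.1364] v=[-1.2460]
Step 22: x=[2.9799] v=[-1.0432]
Step 23: x=[2.8560] v=[-0.8257]
Step 24: x=[2.7665] v=[-0.5966]
Step 25: x=[2.7126] v=[-0.3591]
Step 26: x=[2.6951] v=[-0.1165]
Step 27: x=[2.7143] v=[0.1277]
First v>=0 after going negative at step 27, time=4.0500

Answer: 4.0500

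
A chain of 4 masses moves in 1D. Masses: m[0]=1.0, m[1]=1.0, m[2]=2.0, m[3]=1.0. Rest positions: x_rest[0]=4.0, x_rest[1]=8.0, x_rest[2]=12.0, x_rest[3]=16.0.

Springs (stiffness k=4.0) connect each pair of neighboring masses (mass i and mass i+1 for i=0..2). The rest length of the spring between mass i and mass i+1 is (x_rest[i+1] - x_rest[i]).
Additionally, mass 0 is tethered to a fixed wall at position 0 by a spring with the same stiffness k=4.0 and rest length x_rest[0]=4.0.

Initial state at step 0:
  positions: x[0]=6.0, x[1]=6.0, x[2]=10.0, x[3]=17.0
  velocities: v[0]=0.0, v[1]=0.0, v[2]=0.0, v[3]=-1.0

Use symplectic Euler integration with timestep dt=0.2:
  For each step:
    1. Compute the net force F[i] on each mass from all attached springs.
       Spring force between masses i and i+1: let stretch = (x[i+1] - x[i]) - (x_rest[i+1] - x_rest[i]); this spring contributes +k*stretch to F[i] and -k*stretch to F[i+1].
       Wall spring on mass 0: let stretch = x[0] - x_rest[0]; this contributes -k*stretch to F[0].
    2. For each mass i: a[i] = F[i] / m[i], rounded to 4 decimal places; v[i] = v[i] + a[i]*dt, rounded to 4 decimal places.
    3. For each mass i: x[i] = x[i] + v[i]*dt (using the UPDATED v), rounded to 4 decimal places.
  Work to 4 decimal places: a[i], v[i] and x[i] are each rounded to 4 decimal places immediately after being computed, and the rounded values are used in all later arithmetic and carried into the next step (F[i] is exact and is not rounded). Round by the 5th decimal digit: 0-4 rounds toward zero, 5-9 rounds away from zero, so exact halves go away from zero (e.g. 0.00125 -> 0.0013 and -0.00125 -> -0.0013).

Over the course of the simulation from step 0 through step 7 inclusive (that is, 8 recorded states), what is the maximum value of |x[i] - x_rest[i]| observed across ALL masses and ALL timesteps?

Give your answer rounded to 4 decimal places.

Answer: 3.2877

Derivation:
Step 0: x=[6.0000 6.0000 10.0000 17.0000] v=[0.0000 0.0000 0.0000 -1.0000]
Step 1: x=[5.0400 6.6400 10.2400 16.3200] v=[-4.8000 3.2000 1.2000 -3.4000]
Step 2: x=[3.5296 7.6000 10.6784 15.3072] v=[-7.5520 4.8000 2.1920 -5.0640]
Step 3: x=[2.1057 8.4013 11.2408 14.1938] v=[-7.1194 4.0064 2.8122 -5.5670]
Step 4: x=[1.3522 8.6496 11.8123 13.2479] v=[-3.7675 1.2415 2.8576 -4.7294]
Step 5: x=[1.5499 8.2363 12.2457 12.7123] v=[0.9887 -2.0663 2.1668 -2.6779]
Step 6: x=[2.5695 7.3947 12.3956 12.7421] v=[5.0979 -4.2079 0.7497 0.1488]
Step 7: x=[3.9500 6.5812 12.1732 13.3564] v=[6.9025 -4.0673 -1.1121 3.0716]
Max displacement = 3.2877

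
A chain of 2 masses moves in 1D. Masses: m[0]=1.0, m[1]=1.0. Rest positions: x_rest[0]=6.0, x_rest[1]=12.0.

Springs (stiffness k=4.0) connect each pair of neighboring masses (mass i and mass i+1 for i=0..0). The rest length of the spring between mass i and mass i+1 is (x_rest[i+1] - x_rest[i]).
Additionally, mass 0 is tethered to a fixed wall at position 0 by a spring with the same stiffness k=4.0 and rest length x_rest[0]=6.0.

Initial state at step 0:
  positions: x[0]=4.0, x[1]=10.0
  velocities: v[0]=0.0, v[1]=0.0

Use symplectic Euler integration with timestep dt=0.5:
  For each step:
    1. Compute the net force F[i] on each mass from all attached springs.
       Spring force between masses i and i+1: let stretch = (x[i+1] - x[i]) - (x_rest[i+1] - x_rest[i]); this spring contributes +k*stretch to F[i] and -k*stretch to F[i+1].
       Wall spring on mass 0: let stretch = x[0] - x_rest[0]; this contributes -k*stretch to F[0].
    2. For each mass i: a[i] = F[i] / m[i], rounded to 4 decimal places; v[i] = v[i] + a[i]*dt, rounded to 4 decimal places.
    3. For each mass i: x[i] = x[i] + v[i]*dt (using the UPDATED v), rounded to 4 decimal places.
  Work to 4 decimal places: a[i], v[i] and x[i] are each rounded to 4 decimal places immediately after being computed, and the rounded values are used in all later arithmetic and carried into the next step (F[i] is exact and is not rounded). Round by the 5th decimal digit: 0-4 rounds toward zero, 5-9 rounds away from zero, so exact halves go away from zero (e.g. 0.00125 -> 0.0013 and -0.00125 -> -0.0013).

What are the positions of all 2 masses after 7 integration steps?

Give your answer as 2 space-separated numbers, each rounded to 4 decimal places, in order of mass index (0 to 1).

Answer: 6.0000 12.0000

Derivation:
Step 0: x=[4.0000 10.0000] v=[0.0000 0.0000]
Step 1: x=[6.0000 10.0000] v=[4.0000 0.0000]
Step 2: x=[6.0000 12.0000] v=[0.0000 4.0000]
Step 3: x=[6.0000 14.0000] v=[0.0000 4.0000]
Step 4: x=[8.0000 14.0000] v=[4.0000 0.0000]
Step 5: x=[8.0000 14.0000] v=[0.0000 0.0000]
Step 6: x=[6.0000 14.0000] v=[-4.0000 0.0000]
Step 7: x=[6.0000 12.0000] v=[0.0000 -4.0000]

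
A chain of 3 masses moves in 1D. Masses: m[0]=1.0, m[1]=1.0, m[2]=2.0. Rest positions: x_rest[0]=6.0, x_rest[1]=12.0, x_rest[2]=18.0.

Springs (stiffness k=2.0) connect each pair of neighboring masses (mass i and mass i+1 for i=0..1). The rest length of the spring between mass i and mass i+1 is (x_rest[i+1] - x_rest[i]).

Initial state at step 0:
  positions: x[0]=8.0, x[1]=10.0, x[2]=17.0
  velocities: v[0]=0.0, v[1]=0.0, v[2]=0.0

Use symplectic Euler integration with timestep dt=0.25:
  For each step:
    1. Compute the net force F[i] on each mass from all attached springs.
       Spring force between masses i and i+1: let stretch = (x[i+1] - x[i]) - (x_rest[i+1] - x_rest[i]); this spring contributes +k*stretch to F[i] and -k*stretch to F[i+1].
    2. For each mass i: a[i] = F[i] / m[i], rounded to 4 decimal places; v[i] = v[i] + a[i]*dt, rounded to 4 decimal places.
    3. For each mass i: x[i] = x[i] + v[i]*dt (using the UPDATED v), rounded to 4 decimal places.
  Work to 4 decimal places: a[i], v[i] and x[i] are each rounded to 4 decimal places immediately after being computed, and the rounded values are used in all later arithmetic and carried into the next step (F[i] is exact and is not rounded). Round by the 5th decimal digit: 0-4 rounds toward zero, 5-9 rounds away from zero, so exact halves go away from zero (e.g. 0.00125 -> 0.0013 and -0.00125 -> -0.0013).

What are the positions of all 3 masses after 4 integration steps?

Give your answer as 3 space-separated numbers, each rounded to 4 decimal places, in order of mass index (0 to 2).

Answer: 4.8038 13.3811 16.9077

Derivation:
Step 0: x=[8.0000 10.0000 17.0000] v=[0.0000 0.0000 0.0000]
Step 1: x=[7.5000 10.6250 16.9375] v=[-2.0000 2.5000 -0.2500]
Step 2: x=[6.6406 11.6485 16.8555] v=[-3.4375 4.0938 -0.3281]
Step 3: x=[5.6572 12.6969 16.8230] v=[-3.9336 4.1934 -0.1299]
Step 4: x=[4.8038 13.3811 16.9077] v=[-3.4138 2.7366 0.3386]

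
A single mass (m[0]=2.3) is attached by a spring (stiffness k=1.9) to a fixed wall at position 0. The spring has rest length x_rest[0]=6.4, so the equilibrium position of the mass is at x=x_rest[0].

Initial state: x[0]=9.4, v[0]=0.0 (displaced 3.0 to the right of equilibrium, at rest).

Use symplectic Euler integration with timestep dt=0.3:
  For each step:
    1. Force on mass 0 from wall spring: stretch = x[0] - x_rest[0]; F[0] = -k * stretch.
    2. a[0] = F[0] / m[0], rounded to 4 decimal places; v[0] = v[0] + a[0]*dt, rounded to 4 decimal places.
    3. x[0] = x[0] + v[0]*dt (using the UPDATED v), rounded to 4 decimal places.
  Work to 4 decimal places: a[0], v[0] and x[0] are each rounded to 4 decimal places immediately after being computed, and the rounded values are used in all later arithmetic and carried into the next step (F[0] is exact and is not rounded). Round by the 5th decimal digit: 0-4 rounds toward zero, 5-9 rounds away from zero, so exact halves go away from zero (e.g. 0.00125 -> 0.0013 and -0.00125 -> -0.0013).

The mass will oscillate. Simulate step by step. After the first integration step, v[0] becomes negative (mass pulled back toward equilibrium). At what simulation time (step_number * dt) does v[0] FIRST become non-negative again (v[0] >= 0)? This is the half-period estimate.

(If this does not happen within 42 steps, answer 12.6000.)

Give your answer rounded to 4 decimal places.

Step 0: x=[9.4000] v=[0.0000]
Step 1: x=[9.1770] v=[-0.7435]
Step 2: x=[8.7475] v=[-1.4317]
Step 3: x=[8.1435] v=[-2.0135]
Step 4: x=[7.4098] v=[-2.4456]
Step 5: x=[6.6010] v=[-2.6959]
Step 6: x=[5.7773] v=[-2.7457]
Step 7: x=[4.9999] v=[-2.5914]
Step 8: x=[4.3266] v=[-2.2444]
Step 9: x=[3.8074] v=[-1.7306]
Step 10: x=[3.4810] v=[-1.0881]
Step 11: x=[3.3716] v=[-0.3647]
Step 12: x=[3.4873] v=[0.3858]
First v>=0 after going negative at step 12, time=3.6000

Answer: 3.6000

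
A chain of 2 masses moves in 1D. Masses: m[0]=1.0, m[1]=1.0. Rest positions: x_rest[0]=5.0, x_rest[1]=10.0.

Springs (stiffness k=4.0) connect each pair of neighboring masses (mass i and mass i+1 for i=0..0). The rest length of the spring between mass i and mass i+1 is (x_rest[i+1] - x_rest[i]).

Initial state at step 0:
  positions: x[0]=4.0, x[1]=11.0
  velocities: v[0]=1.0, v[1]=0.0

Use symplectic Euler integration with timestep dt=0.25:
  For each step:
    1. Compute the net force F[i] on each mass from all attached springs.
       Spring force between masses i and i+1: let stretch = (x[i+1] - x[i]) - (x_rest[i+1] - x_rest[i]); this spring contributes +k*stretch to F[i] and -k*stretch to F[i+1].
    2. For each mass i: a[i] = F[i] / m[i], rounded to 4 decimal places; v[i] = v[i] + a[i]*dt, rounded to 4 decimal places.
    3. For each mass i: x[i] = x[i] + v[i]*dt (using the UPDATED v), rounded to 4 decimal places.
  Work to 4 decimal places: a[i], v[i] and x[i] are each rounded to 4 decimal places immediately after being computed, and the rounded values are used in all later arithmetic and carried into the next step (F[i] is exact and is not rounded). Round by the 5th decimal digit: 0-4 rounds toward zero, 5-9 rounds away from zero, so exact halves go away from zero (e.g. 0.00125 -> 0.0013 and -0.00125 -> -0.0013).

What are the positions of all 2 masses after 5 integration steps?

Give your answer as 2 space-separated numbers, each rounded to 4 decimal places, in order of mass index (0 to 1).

Answer: 6.2579 9.9923

Derivation:
Step 0: x=[4.0000 11.0000] v=[1.0000 0.0000]
Step 1: x=[4.7500 10.5000] v=[3.0000 -2.0000]
Step 2: x=[5.6875 9.8125] v=[3.7500 -2.7500]
Step 3: x=[6.4063 9.3438] v=[2.8750 -1.8750]
Step 4: x=[6.6094 9.3907] v=[0.8125 0.1875]
Step 5: x=[6.2579 9.9923] v=[-1.4062 2.4062]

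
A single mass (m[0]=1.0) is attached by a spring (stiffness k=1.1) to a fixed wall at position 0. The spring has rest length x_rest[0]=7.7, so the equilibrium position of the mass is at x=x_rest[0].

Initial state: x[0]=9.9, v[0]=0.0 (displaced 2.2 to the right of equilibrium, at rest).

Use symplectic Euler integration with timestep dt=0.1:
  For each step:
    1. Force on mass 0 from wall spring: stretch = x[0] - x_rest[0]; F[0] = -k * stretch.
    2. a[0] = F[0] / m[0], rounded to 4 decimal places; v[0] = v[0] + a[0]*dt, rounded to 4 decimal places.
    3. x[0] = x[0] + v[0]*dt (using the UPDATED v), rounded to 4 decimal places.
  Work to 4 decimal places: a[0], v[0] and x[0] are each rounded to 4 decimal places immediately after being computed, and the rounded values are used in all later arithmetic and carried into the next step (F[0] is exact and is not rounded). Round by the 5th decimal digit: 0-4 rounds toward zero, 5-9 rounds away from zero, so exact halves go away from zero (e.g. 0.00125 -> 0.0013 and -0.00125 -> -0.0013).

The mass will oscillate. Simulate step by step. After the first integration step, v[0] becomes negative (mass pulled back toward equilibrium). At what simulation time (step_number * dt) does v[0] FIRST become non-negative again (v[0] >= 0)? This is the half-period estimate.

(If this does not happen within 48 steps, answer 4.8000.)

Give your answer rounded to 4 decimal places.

Step 0: x=[9.9000] v=[0.0000]
Step 1: x=[9.8758] v=[-0.2420]
Step 2: x=[9.8277] v=[-0.4813]
Step 3: x=[9.7562] v=[-0.7154]
Step 4: x=[9.6620] v=[-0.9416]
Step 5: x=[9.5463] v=[-1.1574]
Step 6: x=[9.4103] v=[-1.3605]
Step 7: x=[9.2554] v=[-1.5486]
Step 8: x=[9.0834] v=[-1.7197]
Step 9: x=[8.8962] v=[-1.8719]
Step 10: x=[8.6959] v=[-2.0035]
Step 11: x=[8.4846] v=[-2.1131]
Step 12: x=[8.2647] v=[-2.1994]
Step 13: x=[8.0386] v=[-2.2615]
Step 14: x=[7.8087] v=[-2.2988]
Step 15: x=[7.5776] v=[-2.3108]
Step 16: x=[7.3479] v=[-2.2973]
Step 17: x=[7.1220] v=[-2.2586]
Step 18: x=[6.9025] v=[-2.1950]
Step 19: x=[6.6918] v=[-2.1073]
Step 20: x=[6.4922] v=[-1.9964]
Step 21: x=[6.3059] v=[-1.8635]
Step 22: x=[6.1349] v=[-1.7102]
Step 23: x=[5.9811] v=[-1.5380]
Step 24: x=[5.8462] v=[-1.3489]
Step 25: x=[5.7317] v=[-1.1450]
Step 26: x=[5.6389] v=[-0.9285]
Step 27: x=[5.5687] v=[-0.7018]
Step 28: x=[5.5220] v=[-0.4674]
Step 29: x=[5.4992] v=[-0.2278]
Step 30: x=[5.5006] v=[0.0143]
First v>=0 after going negative at step 30, time=3.0000

Answer: 3.0000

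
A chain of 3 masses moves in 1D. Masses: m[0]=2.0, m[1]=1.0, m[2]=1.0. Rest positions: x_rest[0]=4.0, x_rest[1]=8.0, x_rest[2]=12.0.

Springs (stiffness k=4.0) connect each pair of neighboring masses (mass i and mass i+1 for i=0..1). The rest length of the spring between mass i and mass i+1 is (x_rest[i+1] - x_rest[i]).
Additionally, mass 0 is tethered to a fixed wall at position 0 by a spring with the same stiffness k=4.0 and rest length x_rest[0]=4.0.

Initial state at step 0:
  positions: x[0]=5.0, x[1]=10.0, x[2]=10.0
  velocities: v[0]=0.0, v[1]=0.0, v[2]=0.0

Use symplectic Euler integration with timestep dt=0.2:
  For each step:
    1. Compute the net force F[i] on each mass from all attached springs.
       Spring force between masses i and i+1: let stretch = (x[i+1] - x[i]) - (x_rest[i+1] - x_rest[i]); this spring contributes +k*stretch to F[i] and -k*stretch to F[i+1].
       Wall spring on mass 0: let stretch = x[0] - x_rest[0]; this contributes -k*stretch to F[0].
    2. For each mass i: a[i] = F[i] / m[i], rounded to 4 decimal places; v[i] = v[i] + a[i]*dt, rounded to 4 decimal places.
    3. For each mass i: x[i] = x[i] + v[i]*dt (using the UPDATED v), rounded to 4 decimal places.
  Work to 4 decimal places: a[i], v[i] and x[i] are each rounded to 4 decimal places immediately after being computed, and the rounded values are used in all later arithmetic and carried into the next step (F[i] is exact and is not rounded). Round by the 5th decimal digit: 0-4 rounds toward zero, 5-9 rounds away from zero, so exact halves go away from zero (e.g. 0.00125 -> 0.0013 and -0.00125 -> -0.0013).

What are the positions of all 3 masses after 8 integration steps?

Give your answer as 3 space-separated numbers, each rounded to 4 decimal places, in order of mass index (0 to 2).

Answer: 2.2545 9.7064 12.4306

Derivation:
Step 0: x=[5.0000 10.0000 10.0000] v=[0.0000 0.0000 0.0000]
Step 1: x=[5.0000 9.2000 10.6400] v=[0.0000 -4.0000 3.2000]
Step 2: x=[4.9360 7.9584 11.6896] v=[-0.3200 -6.2080 5.2480]
Step 3: x=[4.7189 6.8302 12.7822] v=[-1.0854 -5.6410 5.4630]
Step 4: x=[4.2932 6.3165 13.5625] v=[-2.1284 -2.5684 3.9014]
Step 5: x=[3.6859 6.6385 13.8234] v=[-3.0364 1.6098 1.3046]
Step 6: x=[3.0200 7.6376 13.5747] v=[-3.3297 4.9956 -1.2433]
Step 7: x=[2.4819 8.8478 13.0161] v=[-2.6907 6.0512 -2.7930]
Step 8: x=[2.2545 9.7064 12.4306] v=[-1.1371 4.2931 -2.9276]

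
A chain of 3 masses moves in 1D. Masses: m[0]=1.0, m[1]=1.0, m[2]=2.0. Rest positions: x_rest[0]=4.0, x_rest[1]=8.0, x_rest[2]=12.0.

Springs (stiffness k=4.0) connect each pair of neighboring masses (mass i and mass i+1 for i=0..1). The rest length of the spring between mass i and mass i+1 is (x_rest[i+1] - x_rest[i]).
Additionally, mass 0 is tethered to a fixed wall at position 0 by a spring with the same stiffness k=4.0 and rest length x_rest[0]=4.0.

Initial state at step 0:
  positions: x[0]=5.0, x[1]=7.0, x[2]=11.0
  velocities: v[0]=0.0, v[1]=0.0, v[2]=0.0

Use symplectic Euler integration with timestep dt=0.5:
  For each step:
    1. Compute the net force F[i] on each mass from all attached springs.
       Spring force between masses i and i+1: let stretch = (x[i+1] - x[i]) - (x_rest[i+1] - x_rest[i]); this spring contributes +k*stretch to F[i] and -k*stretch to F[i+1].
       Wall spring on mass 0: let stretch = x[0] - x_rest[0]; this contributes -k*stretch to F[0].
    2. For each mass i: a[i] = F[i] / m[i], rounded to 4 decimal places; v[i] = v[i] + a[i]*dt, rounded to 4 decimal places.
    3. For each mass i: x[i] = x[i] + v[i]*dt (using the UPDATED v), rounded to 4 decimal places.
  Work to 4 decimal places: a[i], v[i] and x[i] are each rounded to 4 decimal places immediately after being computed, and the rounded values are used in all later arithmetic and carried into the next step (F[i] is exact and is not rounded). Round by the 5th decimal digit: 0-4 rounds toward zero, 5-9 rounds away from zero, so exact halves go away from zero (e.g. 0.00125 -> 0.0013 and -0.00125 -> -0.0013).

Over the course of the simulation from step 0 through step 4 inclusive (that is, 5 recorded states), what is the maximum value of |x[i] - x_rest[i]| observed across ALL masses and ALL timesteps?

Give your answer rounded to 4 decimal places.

Answer: 2.0000

Derivation:
Step 0: x=[5.0000 7.0000 11.0000] v=[0.0000 0.0000 0.0000]
Step 1: x=[2.0000 9.0000 11.0000] v=[-6.0000 4.0000 0.0000]
Step 2: x=[4.0000 6.0000 12.0000] v=[4.0000 -6.0000 2.0000]
Step 3: x=[4.0000 7.0000 12.0000] v=[0.0000 2.0000 0.0000]
Step 4: x=[3.0000 10.0000 11.5000] v=[-2.0000 6.0000 -1.0000]
Max displacement = 2.0000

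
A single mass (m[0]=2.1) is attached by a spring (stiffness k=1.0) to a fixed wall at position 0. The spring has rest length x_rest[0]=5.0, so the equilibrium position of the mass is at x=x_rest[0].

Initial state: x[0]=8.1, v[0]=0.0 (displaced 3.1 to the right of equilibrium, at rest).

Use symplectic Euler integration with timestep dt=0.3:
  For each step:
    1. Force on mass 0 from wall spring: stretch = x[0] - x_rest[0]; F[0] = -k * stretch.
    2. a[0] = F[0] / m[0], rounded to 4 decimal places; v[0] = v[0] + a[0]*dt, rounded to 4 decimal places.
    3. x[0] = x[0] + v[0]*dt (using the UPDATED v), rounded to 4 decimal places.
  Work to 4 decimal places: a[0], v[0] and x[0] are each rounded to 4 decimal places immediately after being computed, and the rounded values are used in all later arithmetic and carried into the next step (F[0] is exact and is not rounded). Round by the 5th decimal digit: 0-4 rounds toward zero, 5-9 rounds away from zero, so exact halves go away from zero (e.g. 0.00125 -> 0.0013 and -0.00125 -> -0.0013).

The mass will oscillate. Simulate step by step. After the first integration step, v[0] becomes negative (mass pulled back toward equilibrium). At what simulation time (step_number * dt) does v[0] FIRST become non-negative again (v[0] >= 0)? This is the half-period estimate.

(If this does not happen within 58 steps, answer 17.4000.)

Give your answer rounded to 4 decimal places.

Answer: 4.8000

Derivation:
Step 0: x=[8.1000] v=[0.0000]
Step 1: x=[7.9671] v=[-0.4429]
Step 2: x=[7.7071] v=[-0.8668]
Step 3: x=[7.3311] v=[-1.2535]
Step 4: x=[6.8552] v=[-1.5865]
Step 5: x=[6.2998] v=[-1.8515]
Step 6: x=[5.6886] v=[-2.0372]
Step 7: x=[5.0479] v=[-2.1356]
Step 8: x=[4.4052] v=[-2.1424]
Step 9: x=[3.7880] v=[-2.0574]
Step 10: x=[3.2227] v=[-1.8843]
Step 11: x=[2.7336] v=[-1.6304]
Step 12: x=[2.3416] v=[-1.3066]
Step 13: x=[2.0636] v=[-0.9268]
Step 14: x=[1.9114] v=[-0.5073]
Step 15: x=[1.8916] v=[-0.0661]
Step 16: x=[2.0050] v=[0.3780]
First v>=0 after going negative at step 16, time=4.8000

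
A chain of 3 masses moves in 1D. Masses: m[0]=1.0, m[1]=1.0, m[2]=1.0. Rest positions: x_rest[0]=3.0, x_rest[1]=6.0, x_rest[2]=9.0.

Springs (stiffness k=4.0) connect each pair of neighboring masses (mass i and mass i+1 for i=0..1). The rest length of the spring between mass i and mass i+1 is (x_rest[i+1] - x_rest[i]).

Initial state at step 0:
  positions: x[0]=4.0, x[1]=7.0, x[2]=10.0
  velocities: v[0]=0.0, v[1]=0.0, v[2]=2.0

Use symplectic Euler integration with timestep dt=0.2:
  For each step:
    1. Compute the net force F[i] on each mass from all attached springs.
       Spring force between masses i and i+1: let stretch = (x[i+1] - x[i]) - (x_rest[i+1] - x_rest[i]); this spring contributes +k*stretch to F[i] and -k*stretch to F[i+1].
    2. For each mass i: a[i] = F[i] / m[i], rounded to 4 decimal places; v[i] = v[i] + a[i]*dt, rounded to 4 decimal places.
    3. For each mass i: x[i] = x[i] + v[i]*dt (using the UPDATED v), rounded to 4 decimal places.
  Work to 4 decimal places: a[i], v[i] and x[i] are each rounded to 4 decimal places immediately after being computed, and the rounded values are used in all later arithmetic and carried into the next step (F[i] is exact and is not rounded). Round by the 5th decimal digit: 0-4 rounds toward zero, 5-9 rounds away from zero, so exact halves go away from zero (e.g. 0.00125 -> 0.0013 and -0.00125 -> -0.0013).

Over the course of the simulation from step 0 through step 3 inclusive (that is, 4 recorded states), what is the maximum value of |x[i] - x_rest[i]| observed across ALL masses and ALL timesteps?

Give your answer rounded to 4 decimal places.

Answer: 1.9645

Derivation:
Step 0: x=[4.0000 7.0000 10.0000] v=[0.0000 0.0000 2.0000]
Step 1: x=[4.0000 7.0000 10.4000] v=[0.0000 0.0000 2.0000]
Step 2: x=[4.0000 7.0640 10.7360] v=[0.0000 0.3200 1.6800]
Step 3: x=[4.0102 7.2253 10.9645] v=[0.0512 0.8064 1.1424]
Max displacement = 1.9645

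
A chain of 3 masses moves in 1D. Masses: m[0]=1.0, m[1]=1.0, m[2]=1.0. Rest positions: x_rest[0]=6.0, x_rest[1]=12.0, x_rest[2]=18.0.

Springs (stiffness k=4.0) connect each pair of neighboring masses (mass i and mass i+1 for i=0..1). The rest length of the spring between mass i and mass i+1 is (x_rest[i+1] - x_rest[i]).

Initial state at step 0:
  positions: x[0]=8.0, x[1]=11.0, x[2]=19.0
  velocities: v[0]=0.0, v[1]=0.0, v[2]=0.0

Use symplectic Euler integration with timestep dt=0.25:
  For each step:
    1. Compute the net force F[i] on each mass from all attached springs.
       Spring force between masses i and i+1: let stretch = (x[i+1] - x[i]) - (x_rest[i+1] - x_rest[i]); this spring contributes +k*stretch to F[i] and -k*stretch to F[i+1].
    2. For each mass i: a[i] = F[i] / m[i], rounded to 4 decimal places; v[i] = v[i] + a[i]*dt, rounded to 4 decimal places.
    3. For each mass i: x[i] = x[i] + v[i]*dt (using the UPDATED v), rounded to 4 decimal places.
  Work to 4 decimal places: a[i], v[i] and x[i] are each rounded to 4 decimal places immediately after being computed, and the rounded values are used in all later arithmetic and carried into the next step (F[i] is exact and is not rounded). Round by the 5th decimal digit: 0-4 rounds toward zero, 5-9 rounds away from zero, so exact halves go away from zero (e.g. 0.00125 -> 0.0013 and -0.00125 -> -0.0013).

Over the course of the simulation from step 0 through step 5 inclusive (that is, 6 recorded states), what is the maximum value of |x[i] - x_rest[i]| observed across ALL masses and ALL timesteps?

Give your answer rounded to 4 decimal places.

Answer: 2.5156

Derivation:
Step 0: x=[8.0000 11.0000 19.0000] v=[0.0000 0.0000 0.0000]
Step 1: x=[7.2500 12.2500 18.5000] v=[-3.0000 5.0000 -2.0000]
Step 2: x=[6.2500 13.8125 17.9375] v=[-4.0000 6.2500 -2.2500]
Step 3: x=[5.6406 14.5156 17.8438] v=[-2.4375 2.8125 -0.3750]
Step 4: x=[5.7500 13.8320 18.4180] v=[0.4375 -2.7343 2.2968]
Step 5: x=[6.3799 12.2744 19.3457] v=[2.5195 -6.2303 3.7108]
Max displacement = 2.5156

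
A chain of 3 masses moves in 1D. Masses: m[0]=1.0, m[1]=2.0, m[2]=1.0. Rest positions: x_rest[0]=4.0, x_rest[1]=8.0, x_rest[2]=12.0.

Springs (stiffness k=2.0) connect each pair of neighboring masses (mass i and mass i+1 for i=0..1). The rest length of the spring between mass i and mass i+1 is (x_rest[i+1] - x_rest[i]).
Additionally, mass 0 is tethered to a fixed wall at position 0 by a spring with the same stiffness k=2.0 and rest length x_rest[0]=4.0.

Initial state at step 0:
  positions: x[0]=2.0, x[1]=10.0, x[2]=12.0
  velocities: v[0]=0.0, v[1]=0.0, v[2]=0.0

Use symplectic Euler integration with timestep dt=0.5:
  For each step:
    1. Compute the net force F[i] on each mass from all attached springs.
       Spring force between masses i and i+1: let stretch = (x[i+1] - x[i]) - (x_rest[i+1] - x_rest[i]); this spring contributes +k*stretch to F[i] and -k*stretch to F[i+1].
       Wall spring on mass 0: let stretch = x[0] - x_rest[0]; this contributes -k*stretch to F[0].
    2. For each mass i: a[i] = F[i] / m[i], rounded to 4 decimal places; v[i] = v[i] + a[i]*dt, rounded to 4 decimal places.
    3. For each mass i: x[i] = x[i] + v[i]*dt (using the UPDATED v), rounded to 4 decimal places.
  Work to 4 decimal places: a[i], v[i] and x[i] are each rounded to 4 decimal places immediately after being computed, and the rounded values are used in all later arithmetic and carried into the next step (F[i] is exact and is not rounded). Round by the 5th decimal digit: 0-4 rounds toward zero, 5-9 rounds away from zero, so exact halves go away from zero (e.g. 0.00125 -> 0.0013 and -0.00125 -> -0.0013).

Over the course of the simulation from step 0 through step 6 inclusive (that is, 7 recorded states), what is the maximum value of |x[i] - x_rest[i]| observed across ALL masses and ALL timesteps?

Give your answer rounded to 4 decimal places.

Answer: 3.2500

Derivation:
Step 0: x=[2.0000 10.0000 12.0000] v=[0.0000 0.0000 0.0000]
Step 1: x=[5.0000 8.5000 13.0000] v=[6.0000 -3.0000 2.0000]
Step 2: x=[7.2500 7.2500 13.7500] v=[4.5000 -2.5000 1.5000]
Step 3: x=[5.8750 7.6250 13.2500] v=[-2.7500 0.7500 -1.0000]
Step 4: x=[2.4375 8.9688 11.9375] v=[-6.8750 2.6875 -2.6250]
Step 5: x=[1.0469 9.4219 11.1407] v=[-2.7812 0.9062 -1.5937]
Step 6: x=[3.3204 8.2110 11.4845] v=[4.5469 -2.4219 0.6875]
Max displacement = 3.2500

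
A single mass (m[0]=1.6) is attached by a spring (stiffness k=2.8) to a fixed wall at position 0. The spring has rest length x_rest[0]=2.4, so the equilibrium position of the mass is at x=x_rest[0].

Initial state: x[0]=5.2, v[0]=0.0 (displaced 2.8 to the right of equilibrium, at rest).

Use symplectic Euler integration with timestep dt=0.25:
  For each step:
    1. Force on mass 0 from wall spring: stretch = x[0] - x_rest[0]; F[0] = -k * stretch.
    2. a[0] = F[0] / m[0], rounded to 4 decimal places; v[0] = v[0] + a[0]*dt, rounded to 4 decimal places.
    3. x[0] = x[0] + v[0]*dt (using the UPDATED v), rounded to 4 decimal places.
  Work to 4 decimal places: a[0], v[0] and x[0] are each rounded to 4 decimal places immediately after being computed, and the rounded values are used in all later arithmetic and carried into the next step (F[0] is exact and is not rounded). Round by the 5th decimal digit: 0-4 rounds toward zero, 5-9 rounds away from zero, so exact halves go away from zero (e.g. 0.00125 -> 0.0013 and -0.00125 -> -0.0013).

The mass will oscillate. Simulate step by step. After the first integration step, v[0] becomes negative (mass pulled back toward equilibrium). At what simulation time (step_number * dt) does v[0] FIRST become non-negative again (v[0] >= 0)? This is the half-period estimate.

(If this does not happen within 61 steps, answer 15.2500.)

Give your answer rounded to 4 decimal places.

Answer: 2.5000

Derivation:
Step 0: x=[5.2000] v=[0.0000]
Step 1: x=[4.8938] v=[-1.2250]
Step 2: x=[4.3148] v=[-2.3161]
Step 3: x=[3.5264] v=[-3.1538]
Step 4: x=[2.6148] v=[-3.6466]
Step 5: x=[1.6797] v=[-3.7406]
Step 6: x=[0.8233] v=[-3.4255]
Step 7: x=[0.1394] v=[-2.7357]
Step 8: x=[-0.2973] v=[-1.7467]
Step 9: x=[-0.4390] v=[-0.5666]
Step 10: x=[-0.2701] v=[0.6755]
First v>=0 after going negative at step 10, time=2.5000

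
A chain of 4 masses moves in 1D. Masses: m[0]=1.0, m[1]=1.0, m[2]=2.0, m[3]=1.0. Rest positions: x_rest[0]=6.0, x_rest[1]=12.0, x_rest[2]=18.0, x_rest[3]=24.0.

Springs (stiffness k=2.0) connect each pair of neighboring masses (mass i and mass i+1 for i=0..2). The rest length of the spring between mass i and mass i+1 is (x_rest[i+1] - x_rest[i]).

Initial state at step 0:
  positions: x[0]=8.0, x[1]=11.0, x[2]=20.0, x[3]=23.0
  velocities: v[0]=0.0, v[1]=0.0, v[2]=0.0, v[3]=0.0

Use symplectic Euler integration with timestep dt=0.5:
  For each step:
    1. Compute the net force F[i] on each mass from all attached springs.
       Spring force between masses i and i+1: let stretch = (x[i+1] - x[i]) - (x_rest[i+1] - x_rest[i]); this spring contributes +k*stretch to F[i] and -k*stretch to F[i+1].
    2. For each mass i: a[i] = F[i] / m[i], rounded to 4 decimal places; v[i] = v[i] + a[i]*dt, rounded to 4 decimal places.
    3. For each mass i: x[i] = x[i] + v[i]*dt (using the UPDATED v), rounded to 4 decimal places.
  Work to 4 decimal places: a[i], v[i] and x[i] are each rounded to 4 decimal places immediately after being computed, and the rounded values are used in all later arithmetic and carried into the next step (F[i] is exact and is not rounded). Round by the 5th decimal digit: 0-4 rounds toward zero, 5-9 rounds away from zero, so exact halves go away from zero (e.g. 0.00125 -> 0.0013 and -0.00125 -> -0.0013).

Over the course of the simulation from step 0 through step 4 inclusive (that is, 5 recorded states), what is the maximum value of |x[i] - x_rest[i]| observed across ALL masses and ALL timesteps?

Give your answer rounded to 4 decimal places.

Step 0: x=[8.0000 11.0000 20.0000 23.0000] v=[0.0000 0.0000 0.0000 0.0000]
Step 1: x=[6.5000 14.0000 18.5000 24.5000] v=[-3.0000 6.0000 -3.0000 3.0000]
Step 2: x=[5.7500 15.5000 17.3750 26.0000] v=[-1.5000 3.0000 -2.2500 3.0000]
Step 3: x=[6.8750 13.0625 17.9375 26.1875] v=[2.2500 -4.8750 1.1250 0.3750]
Step 4: x=[8.0938 9.9688 19.3438 25.2500] v=[2.4375 -6.1875 2.8125 -1.8750]
Max displacement = 3.5000

Answer: 3.5000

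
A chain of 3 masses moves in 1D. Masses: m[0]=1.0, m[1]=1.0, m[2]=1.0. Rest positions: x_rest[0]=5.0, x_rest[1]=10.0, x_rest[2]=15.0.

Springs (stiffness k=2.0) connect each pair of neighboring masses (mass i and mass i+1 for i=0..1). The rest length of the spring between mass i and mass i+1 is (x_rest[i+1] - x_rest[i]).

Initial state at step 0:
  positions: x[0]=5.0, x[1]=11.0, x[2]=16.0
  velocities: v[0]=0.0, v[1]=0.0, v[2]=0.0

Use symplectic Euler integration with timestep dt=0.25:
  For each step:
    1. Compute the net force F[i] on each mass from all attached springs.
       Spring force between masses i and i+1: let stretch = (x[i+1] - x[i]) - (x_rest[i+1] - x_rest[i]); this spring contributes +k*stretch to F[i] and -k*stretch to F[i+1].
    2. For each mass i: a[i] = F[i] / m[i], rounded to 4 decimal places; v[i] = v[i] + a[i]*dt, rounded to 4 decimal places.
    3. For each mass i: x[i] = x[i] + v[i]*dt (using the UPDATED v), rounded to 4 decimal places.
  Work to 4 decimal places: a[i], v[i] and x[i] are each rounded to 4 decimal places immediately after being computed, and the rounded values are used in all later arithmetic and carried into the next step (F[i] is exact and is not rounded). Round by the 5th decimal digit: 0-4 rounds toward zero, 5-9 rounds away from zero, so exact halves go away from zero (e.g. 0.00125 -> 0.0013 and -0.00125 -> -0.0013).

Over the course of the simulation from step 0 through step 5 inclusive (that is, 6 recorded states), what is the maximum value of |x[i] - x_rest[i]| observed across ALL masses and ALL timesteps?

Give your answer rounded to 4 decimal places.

Step 0: x=[5.0000 11.0000 16.0000] v=[0.0000 0.0000 0.0000]
Step 1: x=[5.1250 10.8750 16.0000] v=[0.5000 -0.5000 0.0000]
Step 2: x=[5.3438 10.6719 15.9844] v=[0.8750 -0.8125 -0.0625]
Step 3: x=[5.6036 10.4668 15.9297] v=[1.0391 -0.8203 -0.2188]
Step 4: x=[5.8463 10.3367 15.8171] v=[0.9707 -0.5205 -0.4503]
Step 5: x=[6.0253 10.3303 15.6445] v=[0.7159 -0.0255 -0.6905]
Max displacement = 1.0253

Answer: 1.0253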